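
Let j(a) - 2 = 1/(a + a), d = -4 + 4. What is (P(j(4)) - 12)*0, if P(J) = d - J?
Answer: 0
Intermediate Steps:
d = 0
j(a) = 2 + 1/(2*a) (j(a) = 2 + 1/(a + a) = 2 + 1/(2*a))
P(J) = -J (P(J) = 0 - J = -J)
(P(j(4)) - 12)*0 = (-(2 + (½)/4) - 12)*0 = (-(2 + (½)*(¼)) - 12)*0 = (-(2 + ⅛) - 12)*0 = (-1*17/8 - 12)*0 = (-17/8 - 12)*0 = -113/8*0 = 0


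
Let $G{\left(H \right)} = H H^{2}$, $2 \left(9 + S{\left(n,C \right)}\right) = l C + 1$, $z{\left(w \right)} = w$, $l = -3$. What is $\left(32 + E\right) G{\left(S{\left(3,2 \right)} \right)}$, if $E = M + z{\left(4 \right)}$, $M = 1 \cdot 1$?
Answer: $- \frac{450179}{8} \approx -56272.0$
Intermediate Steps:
$M = 1$
$S{\left(n,C \right)} = - \frac{17}{2} - \frac{3 C}{2}$ ($S{\left(n,C \right)} = -9 + \frac{- 3 C + 1}{2} = -9 + \frac{1 - 3 C}{2} = -9 - \left(- \frac{1}{2} + \frac{3 C}{2}\right) = - \frac{17}{2} - \frac{3 C}{2}$)
$E = 5$ ($E = 1 + 4 = 5$)
$G{\left(H \right)} = H^{3}$
$\left(32 + E\right) G{\left(S{\left(3,2 \right)} \right)} = \left(32 + 5\right) \left(- \frac{17}{2} - 3\right)^{3} = 37 \left(- \frac{17}{2} - 3\right)^{3} = 37 \left(- \frac{23}{2}\right)^{3} = 37 \left(- \frac{12167}{8}\right) = - \frac{450179}{8}$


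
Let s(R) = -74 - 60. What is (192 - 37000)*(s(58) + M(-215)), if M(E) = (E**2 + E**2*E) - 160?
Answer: 364121078752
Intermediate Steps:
s(R) = -134
M(E) = -160 + E**2 + E**3 (M(E) = (E**2 + E**3) - 160 = -160 + E**2 + E**3)
(192 - 37000)*(s(58) + M(-215)) = (192 - 37000)*(-134 + (-160 + (-215)**2 + (-215)**3)) = -36808*(-134 + (-160 + 46225 - 9938375)) = -36808*(-134 - 9892310) = -36808*(-9892444) = 364121078752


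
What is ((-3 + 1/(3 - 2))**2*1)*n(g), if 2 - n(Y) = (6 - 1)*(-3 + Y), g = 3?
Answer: 8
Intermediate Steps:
n(Y) = 17 - 5*Y (n(Y) = 2 - (6 - 1)*(-3 + Y) = 2 - 5*(-3 + Y) = 2 - (-15 + 5*Y) = 2 + (15 - 5*Y) = 17 - 5*Y)
((-3 + 1/(3 - 2))**2*1)*n(g) = ((-3 + 1/(3 - 2))**2*1)*(17 - 5*3) = ((-3 + 1/1)**2*1)*(17 - 15) = ((-3 + 1)**2*1)*2 = ((-2)**2*1)*2 = (4*1)*2 = 4*2 = 8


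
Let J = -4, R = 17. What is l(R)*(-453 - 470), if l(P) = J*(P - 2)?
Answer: 55380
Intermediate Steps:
l(P) = 8 - 4*P (l(P) = -4*(P - 2) = -4*(-2 + P) = 8 - 4*P)
l(R)*(-453 - 470) = (8 - 4*17)*(-453 - 470) = (8 - 68)*(-923) = -60*(-923) = 55380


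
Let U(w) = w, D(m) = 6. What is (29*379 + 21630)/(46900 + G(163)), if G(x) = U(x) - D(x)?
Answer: 32621/47057 ≈ 0.69322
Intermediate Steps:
G(x) = -6 + x (G(x) = x - 1*6 = x - 6 = -6 + x)
(29*379 + 21630)/(46900 + G(163)) = (29*379 + 21630)/(46900 + (-6 + 163)) = (10991 + 21630)/(46900 + 157) = 32621/47057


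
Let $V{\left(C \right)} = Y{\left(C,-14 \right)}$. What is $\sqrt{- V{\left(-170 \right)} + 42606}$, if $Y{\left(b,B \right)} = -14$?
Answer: $2 \sqrt{10655} \approx 206.45$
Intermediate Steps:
$V{\left(C \right)} = -14$
$\sqrt{- V{\left(-170 \right)} + 42606} = \sqrt{\left(-1\right) \left(-14\right) + 42606} = \sqrt{14 + 42606} = \sqrt{42620} = 2 \sqrt{10655}$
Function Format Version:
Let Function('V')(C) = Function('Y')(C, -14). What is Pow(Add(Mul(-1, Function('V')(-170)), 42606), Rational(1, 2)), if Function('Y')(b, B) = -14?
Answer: Mul(2, Pow(10655, Rational(1, 2))) ≈ 206.45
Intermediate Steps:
Function('V')(C) = -14
Pow(Add(Mul(-1, Function('V')(-170)), 42606), Rational(1, 2)) = Pow(Add(Mul(-1, -14), 42606), Rational(1, 2)) = Pow(Add(14, 42606), Rational(1, 2)) = Pow(42620, Rational(1, 2)) = Mul(2, Pow(10655, Rational(1, 2)))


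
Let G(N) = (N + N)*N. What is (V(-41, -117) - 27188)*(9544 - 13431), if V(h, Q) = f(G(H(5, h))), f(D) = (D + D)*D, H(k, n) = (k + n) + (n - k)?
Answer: -1405812145140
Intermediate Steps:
H(k, n) = 2*n
G(N) = 2*N² (G(N) = (2*N)*N = 2*N²)
f(D) = 2*D² (f(D) = (2*D)*D = 2*D²)
V(h, Q) = 128*h⁴ (V(h, Q) = 2*(2*(2*h)²)² = 2*(2*(4*h²))² = 2*(8*h²)² = 2*(64*h⁴) = 128*h⁴)
(V(-41, -117) - 27188)*(9544 - 13431) = (128*(-41)⁴ - 27188)*(9544 - 13431) = (128*2825761 - 27188)*(-3887) = (361697408 - 27188)*(-3887) = 361670220*(-3887) = -1405812145140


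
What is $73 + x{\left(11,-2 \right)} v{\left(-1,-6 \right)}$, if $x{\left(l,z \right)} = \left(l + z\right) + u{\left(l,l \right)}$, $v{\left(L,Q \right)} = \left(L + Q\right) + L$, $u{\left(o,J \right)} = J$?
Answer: $-87$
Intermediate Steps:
$v{\left(L,Q \right)} = Q + 2 L$
$x{\left(l,z \right)} = z + 2 l$ ($x{\left(l,z \right)} = \left(l + z\right) + l = z + 2 l$)
$73 + x{\left(11,-2 \right)} v{\left(-1,-6 \right)} = 73 + \left(-2 + 2 \cdot 11\right) \left(-6 + 2 \left(-1\right)\right) = 73 + \left(-2 + 22\right) \left(-6 - 2\right) = 73 + 20 \left(-8\right) = 73 - 160 = -87$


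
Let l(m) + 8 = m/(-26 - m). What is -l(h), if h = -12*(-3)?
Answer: 266/31 ≈ 8.5806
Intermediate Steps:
h = 36
l(m) = -8 + m/(-26 - m)
-l(h) = -(-208 - 9*36)/(26 + 36) = -(-208 - 324)/62 = -(-532)/62 = -1*(-266/31) = 266/31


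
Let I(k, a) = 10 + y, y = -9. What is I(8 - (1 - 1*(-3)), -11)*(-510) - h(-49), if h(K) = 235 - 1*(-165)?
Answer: -910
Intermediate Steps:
h(K) = 400 (h(K) = 235 + 165 = 400)
I(k, a) = 1 (I(k, a) = 10 - 9 = 1)
I(8 - (1 - 1*(-3)), -11)*(-510) - h(-49) = 1*(-510) - 1*400 = -510 - 400 = -910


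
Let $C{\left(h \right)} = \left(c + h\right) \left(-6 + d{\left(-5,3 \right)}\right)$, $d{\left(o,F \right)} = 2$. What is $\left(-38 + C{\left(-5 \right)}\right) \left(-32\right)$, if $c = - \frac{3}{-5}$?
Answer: $\frac{3264}{5} \approx 652.8$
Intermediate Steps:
$c = \frac{3}{5}$ ($c = \left(-3\right) \left(- \frac{1}{5}\right) = \frac{3}{5} \approx 0.6$)
$C{\left(h \right)} = - \frac{12}{5} - 4 h$ ($C{\left(h \right)} = \left(\frac{3}{5} + h\right) \left(-6 + 2\right) = \left(\frac{3}{5} + h\right) \left(-4\right) = - \frac{12}{5} - 4 h$)
$\left(-38 + C{\left(-5 \right)}\right) \left(-32\right) = \left(-38 - - \frac{88}{5}\right) \left(-32\right) = \left(-38 + \left(- \frac{12}{5} + 20\right)\right) \left(-32\right) = \left(-38 + \frac{88}{5}\right) \left(-32\right) = \left(- \frac{102}{5}\right) \left(-32\right) = \frac{3264}{5}$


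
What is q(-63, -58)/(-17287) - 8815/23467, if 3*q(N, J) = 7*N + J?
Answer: -445444682/1217022087 ≈ -0.36601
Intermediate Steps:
q(N, J) = J/3 + 7*N/3 (q(N, J) = (7*N + J)/3 = (J + 7*N)/3 = J/3 + 7*N/3)
q(-63, -58)/(-17287) - 8815/23467 = ((1/3)*(-58) + (7/3)*(-63))/(-17287) - 8815/23467 = (-58/3 - 147)*(-1/17287) - 8815*1/23467 = -499/3*(-1/17287) - 8815/23467 = 499/51861 - 8815/23467 = -445444682/1217022087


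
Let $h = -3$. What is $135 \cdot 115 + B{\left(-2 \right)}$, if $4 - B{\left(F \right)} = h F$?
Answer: $15523$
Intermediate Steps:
$B{\left(F \right)} = 4 + 3 F$ ($B{\left(F \right)} = 4 - - 3 F = 4 + 3 F$)
$135 \cdot 115 + B{\left(-2 \right)} = 135 \cdot 115 + \left(4 + 3 \left(-2\right)\right) = 15525 + \left(4 - 6\right) = 15525 - 2 = 15523$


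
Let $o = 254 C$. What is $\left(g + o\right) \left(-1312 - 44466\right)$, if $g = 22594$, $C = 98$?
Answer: $-2173814108$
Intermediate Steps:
$o = 24892$ ($o = 254 \cdot 98 = 24892$)
$\left(g + o\right) \left(-1312 - 44466\right) = \left(22594 + 24892\right) \left(-1312 - 44466\right) = 47486 \left(-45778\right) = -2173814108$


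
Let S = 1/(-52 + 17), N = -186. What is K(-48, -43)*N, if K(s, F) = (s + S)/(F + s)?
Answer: -312666/3185 ≈ -98.168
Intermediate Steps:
S = -1/35 (S = 1/(-35) = -1/35 ≈ -0.028571)
K(s, F) = (-1/35 + s)/(F + s) (K(s, F) = (s - 1/35)/(F + s) = (-1/35 + s)/(F + s))
K(-48, -43)*N = ((-1/35 - 48)/(-43 - 48))*(-186) = (-1681/35/(-91))*(-186) = -1/91*(-1681/35)*(-186) = (1681/3185)*(-186) = -312666/3185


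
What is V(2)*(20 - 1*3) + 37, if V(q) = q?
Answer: 71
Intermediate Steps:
V(2)*(20 - 1*3) + 37 = 2*(20 - 1*3) + 37 = 2*(20 - 3) + 37 = 2*17 + 37 = 34 + 37 = 71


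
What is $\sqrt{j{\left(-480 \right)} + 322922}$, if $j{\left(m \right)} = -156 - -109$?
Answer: $15 \sqrt{1435} \approx 568.22$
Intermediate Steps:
$j{\left(m \right)} = -47$ ($j{\left(m \right)} = -156 + 109 = -47$)
$\sqrt{j{\left(-480 \right)} + 322922} = \sqrt{-47 + 322922} = \sqrt{322875} = 15 \sqrt{1435}$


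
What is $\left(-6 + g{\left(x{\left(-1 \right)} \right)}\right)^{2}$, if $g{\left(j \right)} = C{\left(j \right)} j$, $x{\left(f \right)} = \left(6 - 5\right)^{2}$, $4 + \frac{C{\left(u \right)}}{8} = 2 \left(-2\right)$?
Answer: $4900$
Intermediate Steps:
$C{\left(u \right)} = -64$ ($C{\left(u \right)} = -32 + 8 \cdot 2 \left(-2\right) = -32 + 8 \left(-4\right) = -32 - 32 = -64$)
$x{\left(f \right)} = 1$ ($x{\left(f \right)} = 1^{2} = 1$)
$g{\left(j \right)} = - 64 j$
$\left(-6 + g{\left(x{\left(-1 \right)} \right)}\right)^{2} = \left(-6 - 64\right)^{2} = \left(-70\right)^{2} = 4900$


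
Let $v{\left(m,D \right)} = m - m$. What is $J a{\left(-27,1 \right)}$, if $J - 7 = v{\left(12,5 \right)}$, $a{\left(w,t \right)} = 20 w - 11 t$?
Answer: $-3857$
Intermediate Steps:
$v{\left(m,D \right)} = 0$
$a{\left(w,t \right)} = - 11 t + 20 w$
$J = 7$ ($J = 7 + 0 = 7$)
$J a{\left(-27,1 \right)} = 7 \left(\left(-11\right) 1 + 20 \left(-27\right)\right) = 7 \left(-11 - 540\right) = 7 \left(-551\right) = -3857$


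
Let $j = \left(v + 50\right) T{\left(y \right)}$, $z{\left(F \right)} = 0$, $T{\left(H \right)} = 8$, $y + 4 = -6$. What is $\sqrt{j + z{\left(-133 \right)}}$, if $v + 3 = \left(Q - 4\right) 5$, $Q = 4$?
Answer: $2 \sqrt{94} \approx 19.391$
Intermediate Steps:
$y = -10$ ($y = -4 - 6 = -10$)
$v = -3$ ($v = -3 + \left(4 - 4\right) 5 = -3 + 0 \cdot 5 = -3 + 0 = -3$)
$j = 376$ ($j = \left(-3 + 50\right) 8 = 47 \cdot 8 = 376$)
$\sqrt{j + z{\left(-133 \right)}} = \sqrt{376 + 0} = \sqrt{376} = 2 \sqrt{94}$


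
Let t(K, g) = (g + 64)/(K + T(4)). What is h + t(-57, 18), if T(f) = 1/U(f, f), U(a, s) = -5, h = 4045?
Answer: 578230/143 ≈ 4043.6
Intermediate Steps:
T(f) = -⅕ (T(f) = 1/(-5) = -⅕)
t(K, g) = (64 + g)/(-⅕ + K) (t(K, g) = (g + 64)/(K - ⅕) = (64 + g)/(-⅕ + K))
h + t(-57, 18) = 4045 + 5*(64 + 18)/(-1 + 5*(-57)) = 4045 + 5*82/(-1 - 285) = 4045 + 5*82/(-286) = 4045 + 5*(-1/286)*82 = 4045 - 205/143 = 578230/143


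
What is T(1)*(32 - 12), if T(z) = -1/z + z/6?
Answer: -50/3 ≈ -16.667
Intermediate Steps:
T(z) = -1/z + z/6 (T(z) = -1/z + z*(⅙) = -1/z + z/6)
T(1)*(32 - 12) = (-1/1 + (⅙)*1)*(32 - 12) = (-1*1 + ⅙)*20 = (-1 + ⅙)*20 = -⅚*20 = -50/3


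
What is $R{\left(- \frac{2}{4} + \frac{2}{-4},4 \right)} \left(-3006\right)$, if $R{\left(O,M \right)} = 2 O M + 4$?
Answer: $12024$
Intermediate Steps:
$R{\left(O,M \right)} = 4 + 2 M O$ ($R{\left(O,M \right)} = 2 M O + 4 = 4 + 2 M O$)
$R{\left(- \frac{2}{4} + \frac{2}{-4},4 \right)} \left(-3006\right) = \left(4 + 2 \cdot 4 \left(- \frac{2}{4} + \frac{2}{-4}\right)\right) \left(-3006\right) = \left(4 + 2 \cdot 4 \left(\left(-2\right) \frac{1}{4} + 2 \left(- \frac{1}{4}\right)\right)\right) \left(-3006\right) = \left(4 + 2 \cdot 4 \left(- \frac{1}{2} - \frac{1}{2}\right)\right) \left(-3006\right) = \left(4 + 2 \cdot 4 \left(-1\right)\right) \left(-3006\right) = \left(4 - 8\right) \left(-3006\right) = \left(-4\right) \left(-3006\right) = 12024$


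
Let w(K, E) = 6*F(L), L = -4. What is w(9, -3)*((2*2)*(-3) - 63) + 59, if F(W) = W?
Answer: 1859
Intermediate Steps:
w(K, E) = -24 (w(K, E) = 6*(-4) = -24)
w(9, -3)*((2*2)*(-3) - 63) + 59 = -24*((2*2)*(-3) - 63) + 59 = -24*(4*(-3) - 63) + 59 = -24*(-12 - 63) + 59 = -24*(-75) + 59 = 1800 + 59 = 1859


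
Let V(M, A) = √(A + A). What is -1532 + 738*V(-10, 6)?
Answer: -1532 + 1476*√3 ≈ 1024.5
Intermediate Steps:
V(M, A) = √2*√A (V(M, A) = √(2*A) = √2*√A)
-1532 + 738*V(-10, 6) = -1532 + 738*(√2*√6) = -1532 + 738*(2*√3) = -1532 + 1476*√3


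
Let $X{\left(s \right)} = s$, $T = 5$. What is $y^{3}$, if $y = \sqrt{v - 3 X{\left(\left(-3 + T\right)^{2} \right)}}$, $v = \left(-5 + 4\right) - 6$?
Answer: $- 19 i \sqrt{19} \approx - 82.819 i$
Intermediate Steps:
$v = -7$ ($v = -1 - 6 = -7$)
$y = i \sqrt{19}$ ($y = \sqrt{-7 - 3 \left(-3 + 5\right)^{2}} = \sqrt{-7 - 3 \cdot 2^{2}} = \sqrt{-7 - 12} = \sqrt{-19} = i \sqrt{19} \approx 4.3589 i$)
$y^{3} = \left(i \sqrt{19}\right)^{3} = - 19 i \sqrt{19}$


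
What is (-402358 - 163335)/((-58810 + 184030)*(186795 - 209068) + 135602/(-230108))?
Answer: 65085242422/320888489321041 ≈ 0.00020283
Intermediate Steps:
(-402358 - 163335)/((-58810 + 184030)*(186795 - 209068) + 135602/(-230108)) = -565693/(125220*(-22273) + 135602*(-1/230108)) = -565693/(-2789025060 - 67801/115054) = -565693/(-320888489321041/115054) = -565693*(-115054/320888489321041) = 65085242422/320888489321041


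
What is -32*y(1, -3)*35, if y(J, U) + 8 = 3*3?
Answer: -1120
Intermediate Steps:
y(J, U) = 1 (y(J, U) = -8 + 3*3 = -8 + 9 = 1)
-32*y(1, -3)*35 = -32*1*35 = -32*35 = -1120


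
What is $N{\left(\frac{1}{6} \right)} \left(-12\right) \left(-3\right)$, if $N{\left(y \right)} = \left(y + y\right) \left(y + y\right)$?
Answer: $4$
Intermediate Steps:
$N{\left(y \right)} = 4 y^{2}$ ($N{\left(y \right)} = 2 y 2 y = 4 y^{2}$)
$N{\left(\frac{1}{6} \right)} \left(-12\right) \left(-3\right) = 4 \left(\frac{1}{6}\right)^{2} \left(-12\right) \left(-3\right) = \frac{4}{36} \left(-12\right) \left(-3\right) = 4 \cdot \frac{1}{36} \left(-12\right) \left(-3\right) = \frac{1}{9} \left(-12\right) \left(-3\right) = \left(- \frac{4}{3}\right) \left(-3\right) = 4$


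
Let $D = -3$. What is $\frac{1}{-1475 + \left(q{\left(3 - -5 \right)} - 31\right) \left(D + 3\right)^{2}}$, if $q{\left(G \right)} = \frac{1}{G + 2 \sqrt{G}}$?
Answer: $- \frac{1}{1475} \approx -0.00067797$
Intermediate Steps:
$\frac{1}{-1475 + \left(q{\left(3 - -5 \right)} - 31\right) \left(D + 3\right)^{2}} = \frac{1}{-1475 + \left(\frac{1}{\left(3 - -5\right) + 2 \sqrt{3 - -5}} - 31\right) \left(-3 + 3\right)^{2}} = \frac{1}{-1475 + \left(\frac{1}{\left(3 + 5\right) + 2 \sqrt{3 + 5}} - 31\right) 0^{2}} = \frac{1}{-1475 + \left(\frac{1}{8 + 2 \sqrt{8}} - 31\right) 0} = \frac{1}{-1475 + \left(\frac{1}{8 + 2 \cdot 2 \sqrt{2}} - 31\right) 0} = \frac{1}{-1475 + \left(\frac{1}{8 + 4 \sqrt{2}} - 31\right) 0} = \frac{1}{-1475 + \left(-31 + \frac{1}{8 + 4 \sqrt{2}}\right) 0} = \frac{1}{-1475 + 0} = \frac{1}{-1475} = - \frac{1}{1475}$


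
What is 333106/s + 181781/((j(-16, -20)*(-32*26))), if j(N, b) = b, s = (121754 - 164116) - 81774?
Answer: 2127835297/258202880 ≈ 8.2409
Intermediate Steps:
s = -124136 (s = -42362 - 81774 = -124136)
333106/s + 181781/((j(-16, -20)*(-32*26))) = 333106/(-124136) + 181781/((-(-640)*26)) = 333106*(-1/124136) + 181781/((-20*(-832))) = -166553/62068 + 181781/16640 = 2127835297/258202880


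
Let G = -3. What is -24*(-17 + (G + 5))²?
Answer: -5400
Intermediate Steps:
-24*(-17 + (G + 5))² = -24*(-17 + (-3 + 5))² = -24*(-17 + 2)² = -24*(-15)² = -24*225 = -5400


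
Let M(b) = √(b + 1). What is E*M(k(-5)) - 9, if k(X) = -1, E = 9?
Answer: -9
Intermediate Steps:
M(b) = √(1 + b)
E*M(k(-5)) - 9 = 9*√(1 - 1) - 9 = 9*√0 - 9 = 9*0 - 9 = 0 - 9 = -9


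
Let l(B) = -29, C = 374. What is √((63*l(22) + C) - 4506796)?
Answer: I*√4508249 ≈ 2123.3*I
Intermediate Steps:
√((63*l(22) + C) - 4506796) = √((63*(-29) + 374) - 4506796) = √((-1827 + 374) - 4506796) = √(-1453 - 4506796) = √(-4508249) = I*√4508249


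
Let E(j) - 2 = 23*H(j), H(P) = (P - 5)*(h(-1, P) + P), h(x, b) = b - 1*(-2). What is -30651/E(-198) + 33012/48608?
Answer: 176305343/266127064 ≈ 0.66249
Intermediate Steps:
h(x, b) = 2 + b (h(x, b) = b + 2 = 2 + b)
H(P) = (-5 + P)*(2 + 2*P) (H(P) = (P - 5)*((2 + P) + P) = (-5 + P)*(2 + 2*P))
E(j) = -228 - 184*j + 46*j**2 (E(j) = 2 + 23*(-10 - 8*j + 2*j**2) = 2 + (-230 - 184*j + 46*j**2) = -228 - 184*j + 46*j**2)
-30651/E(-198) + 33012/48608 = -30651/(-228 - 184*(-198) + 46*(-198)**2) + 33012/48608 = -30651/(-228 + 36432 + 46*39204) + 33012*(1/48608) = -30651/(-228 + 36432 + 1803384) + 1179/1736 = -30651/1839588 + 1179/1736 = -30651*1/1839588 + 1179/1736 = -10217/613196 + 1179/1736 = 176305343/266127064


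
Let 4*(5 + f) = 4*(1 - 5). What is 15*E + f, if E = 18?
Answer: 261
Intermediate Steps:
f = -9 (f = -5 + (4*(1 - 5))/4 = -5 + (4*(-4))/4 = -5 + (¼)*(-16) = -5 - 4 = -9)
15*E + f = 15*18 - 9 = 270 - 9 = 261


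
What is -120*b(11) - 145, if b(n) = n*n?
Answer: -14665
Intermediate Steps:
b(n) = n**2
-120*b(11) - 145 = -120*11**2 - 145 = -120*121 - 145 = -14520 - 145 = -14665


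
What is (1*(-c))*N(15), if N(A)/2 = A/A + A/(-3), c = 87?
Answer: 696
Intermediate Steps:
N(A) = 2 - 2*A/3 (N(A) = 2*(A/A + A/(-3)) = 2*(1 + A*(-⅓)) = 2*(1 - A/3) = 2 - 2*A/3)
(1*(-c))*N(15) = (1*(-1*87))*(2 - ⅔*15) = (1*(-87))*(2 - 10) = -87*(-8) = 696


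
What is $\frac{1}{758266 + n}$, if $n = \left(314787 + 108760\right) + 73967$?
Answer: $\frac{1}{1255780} \approx 7.9632 \cdot 10^{-7}$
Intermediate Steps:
$n = 497514$ ($n = 423547 + 73967 = 497514$)
$\frac{1}{758266 + n} = \frac{1}{758266 + 497514} = \frac{1}{1255780}$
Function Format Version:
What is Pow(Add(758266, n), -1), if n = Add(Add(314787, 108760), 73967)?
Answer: Rational(1, 1255780) ≈ 7.9632e-7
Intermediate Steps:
n = 497514 (n = Add(423547, 73967) = 497514)
Pow(Add(758266, n), -1) = Pow(Add(758266, 497514), -1) = Pow(1255780, -1) = Rational(1, 1255780)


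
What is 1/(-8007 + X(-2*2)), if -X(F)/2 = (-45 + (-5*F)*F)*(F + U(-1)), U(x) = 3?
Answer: -1/8257 ≈ -0.00012111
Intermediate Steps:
X(F) = -2*(-45 - 5*F²)*(3 + F) (X(F) = -2*(-45 + (-5*F)*F)*(F + 3) = -2*(-45 - 5*F²)*(3 + F))
1/(-8007 + X(-2*2)) = 1/(-8007 + (270 + 10*(-2*2)³ + 30*(-2*2)² + 90*(-2*2))) = 1/(-8007 + (270 + 10*(-4)³ + 30*(-4)² + 90*(-4))) = 1/(-8007 + (270 + 10*(-64) + 30*16 - 360)) = 1/(-8007 + (270 - 640 + 480 - 360)) = 1/(-8007 - 250) = 1/(-8257) = -1/8257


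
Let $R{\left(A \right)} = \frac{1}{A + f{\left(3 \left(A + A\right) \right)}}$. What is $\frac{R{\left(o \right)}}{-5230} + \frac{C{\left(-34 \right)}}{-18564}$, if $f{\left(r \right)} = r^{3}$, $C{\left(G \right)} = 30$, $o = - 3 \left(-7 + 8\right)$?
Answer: $- \frac{38145539}{23604938175} \approx -0.001616$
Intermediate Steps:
$o = -3$ ($o = \left(-3\right) 1 = -3$)
$R{\left(A \right)} = \frac{1}{A + 216 A^{3}}$ ($R{\left(A \right)} = \frac{1}{A + \left(3 \left(A + A\right)\right)^{3}} = \frac{1}{A + \left(3 \cdot 2 A\right)^{3}} = \frac{1}{A + \left(6 A\right)^{3}} = \frac{1}{A + 216 A^{3}}$)
$\frac{R{\left(o \right)}}{-5230} + \frac{C{\left(-34 \right)}}{-18564} = \frac{1}{\left(-3 + 216 \left(-3\right)^{3}\right) \left(-5230\right)} + \frac{30}{-18564} = \frac{1}{-3 + 216 \left(-27\right)} \left(- \frac{1}{5230}\right) + 30 \left(- \frac{1}{18564}\right) = \frac{1}{-3 - 5832} \left(- \frac{1}{5230}\right) - \frac{5}{3094} = \frac{1}{-5835} \left(- \frac{1}{5230}\right) - \frac{5}{3094} = \left(- \frac{1}{5835}\right) \left(- \frac{1}{5230}\right) - \frac{5}{3094} = \frac{1}{30517050} - \frac{5}{3094} = - \frac{38145539}{23604938175}$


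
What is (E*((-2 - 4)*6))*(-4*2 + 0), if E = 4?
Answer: 1152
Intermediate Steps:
(E*((-2 - 4)*6))*(-4*2 + 0) = (4*((-2 - 4)*6))*(-4*2 + 0) = (4*(-6*6))*(-8 + 0) = (4*(-36))*(-8) = -144*(-8) = 1152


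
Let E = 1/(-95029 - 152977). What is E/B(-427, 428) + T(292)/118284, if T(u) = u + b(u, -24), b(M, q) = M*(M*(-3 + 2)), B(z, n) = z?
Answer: -749867707665/1043842125634 ≈ -0.71837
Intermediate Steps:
E = -1/248006 (E = 1/(-248006) = -1/248006 ≈ -4.0322e-6)
b(M, q) = -M**2 (b(M, q) = M*(M*(-1)) = M*(-M) = -M**2)
T(u) = u - u**2
E/B(-427, 428) + T(292)/118284 = -1/248006/(-427) + (292*(1 - 1*292))/118284 = -1/248006*(-1/427) + (292*(1 - 292))*(1/118284) = 1/105898562 + (292*(-291))*(1/118284) = 1/105898562 - 84972*1/118284 = 1/105898562 - 7081/9857 = -749867707665/1043842125634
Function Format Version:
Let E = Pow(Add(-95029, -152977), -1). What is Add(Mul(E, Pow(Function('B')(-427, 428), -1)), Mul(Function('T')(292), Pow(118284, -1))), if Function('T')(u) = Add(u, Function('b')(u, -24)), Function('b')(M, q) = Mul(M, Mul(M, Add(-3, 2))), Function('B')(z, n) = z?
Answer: Rational(-749867707665, 1043842125634) ≈ -0.71837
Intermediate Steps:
E = Rational(-1, 248006) (E = Pow(-248006, -1) = Rational(-1, 248006) ≈ -4.0322e-6)
Function('b')(M, q) = Mul(-1, Pow(M, 2)) (Function('b')(M, q) = Mul(M, Mul(M, -1)) = Mul(M, Mul(-1, M)) = Mul(-1, Pow(M, 2)))
Function('T')(u) = Add(u, Mul(-1, Pow(u, 2)))
Add(Mul(E, Pow(Function('B')(-427, 428), -1)), Mul(Function('T')(292), Pow(118284, -1))) = Add(Mul(Rational(-1, 248006), Pow(-427, -1)), Mul(Mul(292, Add(1, Mul(-1, 292))), Pow(118284, -1))) = Add(Mul(Rational(-1, 248006), Rational(-1, 427)), Mul(Mul(292, Add(1, -292)), Rational(1, 118284))) = Add(Rational(1, 105898562), Mul(Mul(292, -291), Rational(1, 118284))) = Add(Rational(1, 105898562), Mul(-84972, Rational(1, 118284))) = Add(Rational(1, 105898562), Rational(-7081, 9857)) = Rational(-749867707665, 1043842125634)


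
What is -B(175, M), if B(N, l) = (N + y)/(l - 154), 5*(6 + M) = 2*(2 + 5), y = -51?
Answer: 310/393 ≈ 0.78880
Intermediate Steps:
M = -16/5 (M = -6 + (2*(2 + 5))/5 = -6 + (2*7)/5 = -6 + (1/5)*14 = -6 + 14/5 = -16/5 ≈ -3.2000)
B(N, l) = (-51 + N)/(-154 + l) (B(N, l) = (N - 51)/(l - 154) = (-51 + N)/(-154 + l))
-B(175, M) = -(-51 + 175)/(-154 - 16/5) = -124/(-786/5) = -(-5)*124/786 = -1*(-310/393) = 310/393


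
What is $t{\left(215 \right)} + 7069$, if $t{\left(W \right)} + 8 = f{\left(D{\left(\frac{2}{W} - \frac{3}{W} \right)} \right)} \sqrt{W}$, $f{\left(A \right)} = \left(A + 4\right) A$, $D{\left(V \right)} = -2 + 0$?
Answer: $7061 - 4 \sqrt{215} \approx 7002.4$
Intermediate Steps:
$D{\left(V \right)} = -2$
$f{\left(A \right)} = A \left(4 + A\right)$ ($f{\left(A \right)} = \left(4 + A\right) A = A \left(4 + A\right)$)
$t{\left(W \right)} = -8 - 4 \sqrt{W}$ ($t{\left(W \right)} = -8 + - 2 \left(4 - 2\right) \sqrt{W} = -8 + \left(-2\right) 2 \sqrt{W} = -8 - 4 \sqrt{W}$)
$t{\left(215 \right)} + 7069 = \left(-8 - 4 \sqrt{215}\right) + 7069 = 7061 - 4 \sqrt{215}$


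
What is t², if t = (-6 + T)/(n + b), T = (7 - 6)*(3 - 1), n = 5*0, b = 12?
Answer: ⅑ ≈ 0.11111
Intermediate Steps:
n = 0
T = 2 (T = 1*2 = 2)
t = -⅓ (t = (-6 + 2)/(0 + 12) = -4/12 = -4*1/12 = -⅓ ≈ -0.33333)
t² = (-⅓)² = ⅑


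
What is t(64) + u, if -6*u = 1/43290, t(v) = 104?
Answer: 27012959/259740 ≈ 104.00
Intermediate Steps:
u = -1/259740 (u = -1/6/43290 = -1/6*1/43290 = -1/259740 ≈ -3.8500e-6)
t(64) + u = 104 - 1/259740 = 27012959/259740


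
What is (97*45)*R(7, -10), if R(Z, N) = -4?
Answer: -17460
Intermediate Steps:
(97*45)*R(7, -10) = (97*45)*(-4) = 4365*(-4) = -17460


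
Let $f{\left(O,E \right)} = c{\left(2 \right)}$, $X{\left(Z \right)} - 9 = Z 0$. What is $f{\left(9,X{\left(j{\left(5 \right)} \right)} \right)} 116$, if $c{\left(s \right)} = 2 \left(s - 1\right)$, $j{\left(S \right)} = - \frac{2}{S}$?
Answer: $232$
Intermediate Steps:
$X{\left(Z \right)} = 9$ ($X{\left(Z \right)} = 9 + Z 0 = 9 + 0 = 9$)
$c{\left(s \right)} = -2 + 2 s$ ($c{\left(s \right)} = 2 \left(-1 + s\right) = -2 + 2 s$)
$f{\left(O,E \right)} = 2$ ($f{\left(O,E \right)} = -2 + 2 \cdot 2 = -2 + 4 = 2$)
$f{\left(9,X{\left(j{\left(5 \right)} \right)} \right)} 116 = 2 \cdot 116 = 232$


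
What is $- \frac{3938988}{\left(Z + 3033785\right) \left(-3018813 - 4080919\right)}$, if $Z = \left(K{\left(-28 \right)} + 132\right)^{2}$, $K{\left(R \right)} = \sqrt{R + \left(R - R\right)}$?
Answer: $\frac{429234476601}{2360586709527582331} - \frac{519946416 i \sqrt{7}}{16524106966693076317} \approx 1.8183 \cdot 10^{-7} - 8.3251 \cdot 10^{-11} i$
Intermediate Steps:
$K{\left(R \right)} = \sqrt{R}$ ($K{\left(R \right)} = \sqrt{R + 0} = \sqrt{R}$)
$Z = \left(132 + 2 i \sqrt{7}\right)^{2}$ ($Z = \left(\sqrt{-28} + 132\right)^{2} = \left(2 i \sqrt{7} + 132\right)^{2} = \left(132 + 2 i \sqrt{7}\right)^{2} \approx 17396.0 + 1397.0 i$)
$- \frac{3938988}{\left(Z + 3033785\right) \left(-3018813 - 4080919\right)} = - \frac{3938988}{\left(\left(17396 + 528 i \sqrt{7}\right) + 3033785\right) \left(-3018813 - 4080919\right)} = - \frac{3938988}{\left(3051181 + 528 i \sqrt{7}\right) \left(-3018813 - 4080919\right)} = - \frac{3938988}{\left(3051181 + 528 i \sqrt{7}\right) \left(-7099732\right)} = - \frac{3938988}{-21662567383492 - 3748658496 i \sqrt{7}}$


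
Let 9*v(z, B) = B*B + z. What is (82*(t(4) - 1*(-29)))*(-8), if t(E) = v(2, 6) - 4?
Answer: -172528/9 ≈ -19170.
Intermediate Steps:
v(z, B) = z/9 + B²/9 (v(z, B) = (B*B + z)/9 = (B² + z)/9 = (z + B²)/9 = z/9 + B²/9)
t(E) = 2/9 (t(E) = ((⅑)*2 + (⅑)*6²) - 4 = (2/9 + (⅑)*36) - 4 = (2/9 + 4) - 4 = 38/9 - 4 = 2/9)
(82*(t(4) - 1*(-29)))*(-8) = (82*(2/9 - 1*(-29)))*(-8) = (82*(2/9 + 29))*(-8) = (82*(263/9))*(-8) = (21566/9)*(-8) = -172528/9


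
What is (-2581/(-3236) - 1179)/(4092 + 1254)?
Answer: -3812663/17299656 ≈ -0.22039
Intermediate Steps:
(-2581/(-3236) - 1179)/(4092 + 1254) = (-2581*(-1/3236) - 1179)/5346 = (2581/3236 - 1179)*(1/5346) = -3812663/3236*1/5346 = -3812663/17299656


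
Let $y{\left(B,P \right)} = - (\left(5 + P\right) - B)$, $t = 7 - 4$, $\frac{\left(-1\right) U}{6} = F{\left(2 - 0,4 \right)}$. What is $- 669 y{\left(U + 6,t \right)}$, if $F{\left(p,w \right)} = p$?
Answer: $9366$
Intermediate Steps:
$U = -12$ ($U = - 6 \left(2 - 0\right) = - 6 \left(2 + 0\right) = \left(-6\right) 2 = -12$)
$t = 3$
$y{\left(B,P \right)} = -5 + B - P$ ($y{\left(B,P \right)} = - (5 + P - B) = -5 + B - P$)
$- 669 y{\left(U + 6,t \right)} = - 669 \left(-5 + \left(-12 + 6\right) - 3\right) = - 669 \left(-5 - 6 - 3\right) = \left(-669\right) \left(-14\right) = 9366$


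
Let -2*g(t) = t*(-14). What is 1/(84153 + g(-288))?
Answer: 1/82137 ≈ 1.2175e-5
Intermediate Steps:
g(t) = 7*t (g(t) = -t*(-14)/2 = -(-7)*t = 7*t)
1/(84153 + g(-288)) = 1/(84153 + 7*(-288)) = 1/(84153 - 2016) = 1/82137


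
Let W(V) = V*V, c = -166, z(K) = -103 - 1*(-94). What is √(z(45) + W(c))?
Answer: 13*√163 ≈ 165.97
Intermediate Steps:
z(K) = -9 (z(K) = -103 + 94 = -9)
W(V) = V²
√(z(45) + W(c)) = √(-9 + (-166)²) = √(-9 + 27556) = √27547 = 13*√163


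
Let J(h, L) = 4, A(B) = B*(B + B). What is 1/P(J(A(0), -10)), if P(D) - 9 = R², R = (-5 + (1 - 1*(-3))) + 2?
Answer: ⅒ ≈ 0.10000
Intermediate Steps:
A(B) = 2*B² (A(B) = B*(2*B) = 2*B²)
R = 1 (R = (-5 + (1 + 3)) + 2 = (-5 + 4) + 2 = -1 + 2 = 1)
P(D) = 10 (P(D) = 9 + 1² = 9 + 1 = 10)
1/P(J(A(0), -10)) = 1/10 = ⅒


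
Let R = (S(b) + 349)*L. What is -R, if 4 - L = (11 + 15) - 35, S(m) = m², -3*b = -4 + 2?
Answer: -40885/9 ≈ -4542.8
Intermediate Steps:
b = ⅔ (b = -(-4 + 2)/3 = -⅓*(-2) = ⅔ ≈ 0.66667)
L = 13 (L = 4 - ((11 + 15) - 35) = 4 - (26 - 35) = 4 - 1*(-9) = 4 + 9 = 13)
R = 40885/9 (R = ((⅔)² + 349)*13 = (4/9 + 349)*13 = (3145/9)*13 = 40885/9 ≈ 4542.8)
-R = -1*40885/9 = -40885/9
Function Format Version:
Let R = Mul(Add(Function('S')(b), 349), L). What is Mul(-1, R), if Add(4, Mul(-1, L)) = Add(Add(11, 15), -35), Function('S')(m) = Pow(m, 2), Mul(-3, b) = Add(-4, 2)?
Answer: Rational(-40885, 9) ≈ -4542.8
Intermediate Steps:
b = Rational(2, 3) (b = Mul(Rational(-1, 3), Add(-4, 2)) = Mul(Rational(-1, 3), -2) = Rational(2, 3) ≈ 0.66667)
L = 13 (L = Add(4, Mul(-1, Add(Add(11, 15), -35))) = Add(4, Mul(-1, Add(26, -35))) = Add(4, Mul(-1, -9)) = Add(4, 9) = 13)
R = Rational(40885, 9) (R = Mul(Add(Pow(Rational(2, 3), 2), 349), 13) = Mul(Add(Rational(4, 9), 349), 13) = Mul(Rational(3145, 9), 13) = Rational(40885, 9) ≈ 4542.8)
Mul(-1, R) = Mul(-1, Rational(40885, 9)) = Rational(-40885, 9)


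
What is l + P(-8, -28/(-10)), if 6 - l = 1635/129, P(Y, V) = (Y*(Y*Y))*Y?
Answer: 175841/43 ≈ 4089.3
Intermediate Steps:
P(Y, V) = Y⁴ (P(Y, V) = (Y*Y²)*Y = Y³*Y = Y⁴)
l = -287/43 (l = 6 - 1635/129 = 6 - 1*545/43 = 6 - 545/43 = -287/43 ≈ -6.6744)
l + P(-8, -28/(-10)) = -287/43 + (-8)⁴ = -287/43 + 4096 = 175841/43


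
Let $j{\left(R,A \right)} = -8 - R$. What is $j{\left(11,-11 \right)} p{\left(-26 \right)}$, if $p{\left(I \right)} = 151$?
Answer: $-2869$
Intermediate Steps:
$j{\left(11,-11 \right)} p{\left(-26 \right)} = \left(-8 - 11\right) 151 = \left(-19\right) 151 = -2869$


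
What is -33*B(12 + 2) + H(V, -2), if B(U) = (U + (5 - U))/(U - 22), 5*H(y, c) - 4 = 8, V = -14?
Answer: 921/40 ≈ 23.025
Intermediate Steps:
H(y, c) = 12/5 (H(y, c) = 4/5 + (1/5)*8 = 4/5 + 8/5 = 12/5)
B(U) = 5/(-22 + U)
-33*B(12 + 2) + H(V, -2) = -165/(-22 + (12 + 2)) + 12/5 = -165/(-22 + 14) + 12/5 = -165/(-8) + 12/5 = -165*(-1)/8 + 12/5 = -33*(-5/8) + 12/5 = 165/8 + 12/5 = 921/40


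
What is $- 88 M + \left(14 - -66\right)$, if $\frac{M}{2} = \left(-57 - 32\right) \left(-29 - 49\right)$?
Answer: $-1221712$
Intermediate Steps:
$M = 13884$ ($M = 2 \left(-57 - 32\right) \left(-29 - 49\right) = 2 \left(\left(-89\right) \left(-78\right)\right) = 2 \cdot 6942 = 13884$)
$- 88 M + \left(14 - -66\right) = \left(-88\right) 13884 + \left(14 - -66\right) = -1221792 + \left(14 + 66\right) = -1221792 + 80 = -1221712$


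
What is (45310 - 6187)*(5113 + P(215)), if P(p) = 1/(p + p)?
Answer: 86015475693/430 ≈ 2.0004e+8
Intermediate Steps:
P(p) = 1/(2*p)
(45310 - 6187)*(5113 + P(215)) = (45310 - 6187)*(5113 + (1/2)/215) = 39123*(5113 + (1/2)*(1/215)) = 39123*(5113 + 1/430) = 39123*(2198591/430) = 86015475693/430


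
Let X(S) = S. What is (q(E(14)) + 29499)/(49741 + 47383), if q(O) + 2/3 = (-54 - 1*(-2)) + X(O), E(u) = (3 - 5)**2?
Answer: 88351/291372 ≈ 0.30322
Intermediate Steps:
E(u) = 4 (E(u) = (-2)**2 = 4)
q(O) = -158/3 + O (q(O) = -2/3 + ((-54 - 1*(-2)) + O) = -2/3 + ((-54 + 2) + O) = -2/3 + (-52 + O) = -158/3 + O)
(q(E(14)) + 29499)/(49741 + 47383) = ((-158/3 + 4) + 29499)/(49741 + 47383) = (-146/3 + 29499)/97124 = (88351/3)*(1/97124) = 88351/291372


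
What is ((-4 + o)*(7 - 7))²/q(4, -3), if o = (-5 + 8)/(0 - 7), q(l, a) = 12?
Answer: 0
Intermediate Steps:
o = -3/7 (o = 3/(-7) = 3*(-⅐) = -3/7 ≈ -0.42857)
((-4 + o)*(7 - 7))²/q(4, -3) = ((-4 - 3/7)*(7 - 7))²/12 = (-31/7*0)²*(1/12) = 0²*(1/12) = 0*(1/12) = 0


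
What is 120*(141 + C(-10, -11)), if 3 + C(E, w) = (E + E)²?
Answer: 64560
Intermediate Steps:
C(E, w) = -3 + 4*E² (C(E, w) = -3 + (E + E)² = -3 + (2*E)² = -3 + 4*E²)
120*(141 + C(-10, -11)) = 120*(141 + (-3 + 4*(-10)²)) = 120*(141 + (-3 + 4*100)) = 120*(141 + (-3 + 400)) = 120*(141 + 397) = 120*538 = 64560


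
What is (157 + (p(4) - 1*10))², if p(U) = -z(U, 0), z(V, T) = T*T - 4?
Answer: 22801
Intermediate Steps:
z(V, T) = -4 + T² (z(V, T) = T² - 4 = -4 + T²)
p(U) = 4 (p(U) = -(-4 + 0²) = -(-4 + 0) = -1*(-4) = 4)
(157 + (p(4) - 1*10))² = (157 + (4 - 1*10))² = (157 + (4 - 10))² = (157 - 6)² = 151² = 22801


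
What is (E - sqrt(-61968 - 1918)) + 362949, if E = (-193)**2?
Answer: 400198 - I*sqrt(63886) ≈ 4.002e+5 - 252.76*I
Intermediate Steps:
E = 37249
(E - sqrt(-61968 - 1918)) + 362949 = (37249 - sqrt(-61968 - 1918)) + 362949 = (37249 - sqrt(-63886)) + 362949 = (37249 - I*sqrt(63886)) + 362949 = 400198 - I*sqrt(63886)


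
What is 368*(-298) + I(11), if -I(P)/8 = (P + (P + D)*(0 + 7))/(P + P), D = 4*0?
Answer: -109696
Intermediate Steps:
D = 0
I(P) = -32 (I(P) = -8*(P + (P + 0)*(0 + 7))/(P + P) = -8*(P + P*7)/(2*P) = -8*(P + 7*P)*1/(2*P) = -8*8*P*1/(2*P) = -8*4 = -32)
368*(-298) + I(11) = 368*(-298) - 32 = -109664 - 32 = -109696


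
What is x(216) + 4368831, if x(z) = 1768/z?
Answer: 117958658/27 ≈ 4.3688e+6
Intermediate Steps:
x(216) + 4368831 = 1768/216 + 4368831 = 1768*(1/216) + 4368831 = 221/27 + 4368831 = 117958658/27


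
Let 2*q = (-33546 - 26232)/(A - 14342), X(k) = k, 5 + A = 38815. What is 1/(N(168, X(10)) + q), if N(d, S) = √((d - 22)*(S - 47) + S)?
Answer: -81258228/358776913081 - 266081344*I*√337/358776913081 ≈ -0.00022649 - 0.013615*I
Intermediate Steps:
A = 38810 (A = -5 + 38815 = 38810)
q = -9963/8156 (q = ((-33546 - 26232)/(38810 - 14342))/2 = (-59778/24468)/2 = (-59778*1/24468)/2 = (½)*(-9963/4078) = -9963/8156 ≈ -1.2216)
N(d, S) = √(S + (-47 + S)*(-22 + d)) (N(d, S) = √((-22 + d)*(-47 + S) + S) = √((-47 + S)*(-22 + d) + S) = √(S + (-47 + S)*(-22 + d)))
1/(N(168, X(10)) + q) = 1/(√(1034 - 47*168 - 21*10 + 10*168) - 9963/8156) = 1/(√(1034 - 7896 - 210 + 1680) - 9963/8156) = 1/(√(-5392) - 9963/8156) = 1/(4*I*√337 - 9963/8156) = 1/(-9963/8156 + 4*I*√337)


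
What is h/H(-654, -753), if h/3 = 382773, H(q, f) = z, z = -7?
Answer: -1148319/7 ≈ -1.6405e+5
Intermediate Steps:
H(q, f) = -7
h = 1148319 (h = 3*382773 = 1148319)
h/H(-654, -753) = 1148319/(-7) = 1148319*(-⅐) = -1148319/7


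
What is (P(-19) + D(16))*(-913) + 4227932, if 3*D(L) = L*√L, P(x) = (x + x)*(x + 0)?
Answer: 10647806/3 ≈ 3.5493e+6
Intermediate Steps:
P(x) = 2*x² (P(x) = (2*x)*x = 2*x²)
D(L) = L^(3/2)/3 (D(L) = (L*√L)/3 = L^(3/2)/3)
(P(-19) + D(16))*(-913) + 4227932 = (2*(-19)² + 16^(3/2)/3)*(-913) + 4227932 = (2*361 + (⅓)*64)*(-913) + 4227932 = (722 + 64/3)*(-913) + 4227932 = (2230/3)*(-913) + 4227932 = -2035990/3 + 4227932 = 10647806/3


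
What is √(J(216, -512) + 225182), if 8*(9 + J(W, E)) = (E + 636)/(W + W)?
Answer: √1167297018/72 ≈ 474.52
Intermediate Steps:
J(W, E) = -9 + (636 + E)/(16*W) (J(W, E) = -9 + ((E + 636)/(W + W))/8 = -9 + ((636 + E)/((2*W)))/8 = -9 + ((636 + E)*(1/(2*W)))/8 = -9 + ((636 + E)/(2*W))/8 = -9 + (636 + E)/(16*W))
√(J(216, -512) + 225182) = √((1/16)*(636 - 512 - 144*216)/216 + 225182) = √((1/16)*(1/216)*(636 - 512 - 31104) + 225182) = √((1/16)*(1/216)*(-30980) + 225182) = √(-7745/864 + 225182) = √(194549503/864) = √1167297018/72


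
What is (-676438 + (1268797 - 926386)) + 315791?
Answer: -18236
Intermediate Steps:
(-676438 + (1268797 - 926386)) + 315791 = (-676438 + 342411) + 315791 = -334027 + 315791 = -18236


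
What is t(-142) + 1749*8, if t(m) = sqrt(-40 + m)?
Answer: 13992 + I*sqrt(182) ≈ 13992.0 + 13.491*I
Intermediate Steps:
t(-142) + 1749*8 = sqrt(-40 - 142) + 1749*8 = sqrt(-182) + 13992 = I*sqrt(182) + 13992 = 13992 + I*sqrt(182)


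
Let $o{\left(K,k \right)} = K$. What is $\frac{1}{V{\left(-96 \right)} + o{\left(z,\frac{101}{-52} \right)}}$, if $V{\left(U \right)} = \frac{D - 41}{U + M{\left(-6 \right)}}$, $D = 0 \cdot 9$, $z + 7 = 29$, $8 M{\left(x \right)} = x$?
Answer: $\frac{387}{8678} \approx 0.044596$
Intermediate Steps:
$M{\left(x \right)} = \frac{x}{8}$
$z = 22$ ($z = -7 + 29 = 22$)
$D = 0$
$V{\left(U \right)} = - \frac{41}{- \frac{3}{4} + U}$ ($V{\left(U \right)} = \frac{0 - 41}{U + \frac{1}{8} \left(-6\right)} = - \frac{41}{U - \frac{3}{4}} = - \frac{41}{- \frac{3}{4} + U}$)
$\frac{1}{V{\left(-96 \right)} + o{\left(z,\frac{101}{-52} \right)}} = \frac{1}{- \frac{164}{-3 + 4 \left(-96\right)} + 22} = \frac{1}{- \frac{164}{-3 - 384} + 22} = \frac{1}{- \frac{164}{-387} + 22} = \frac{1}{\left(-164\right) \left(- \frac{1}{387}\right) + 22} = \frac{1}{\frac{164}{387} + 22} = \frac{1}{\frac{8678}{387}} = \frac{387}{8678}$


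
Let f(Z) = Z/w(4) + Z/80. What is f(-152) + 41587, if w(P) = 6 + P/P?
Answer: 2909437/70 ≈ 41563.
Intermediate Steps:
w(P) = 7 (w(P) = 6 + 1 = 7)
f(Z) = 87*Z/560 (f(Z) = Z/7 + Z/80 = 87*Z/560)
f(-152) + 41587 = (87/560)*(-152) + 41587 = -1653/70 + 41587 = 2909437/70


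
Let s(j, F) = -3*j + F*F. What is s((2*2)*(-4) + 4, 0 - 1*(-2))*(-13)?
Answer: -520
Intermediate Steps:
s(j, F) = F**2 - 3*j (s(j, F) = -3*j + F**2 = F**2 - 3*j)
s((2*2)*(-4) + 4, 0 - 1*(-2))*(-13) = ((0 - 1*(-2))**2 - 3*((2*2)*(-4) + 4))*(-13) = ((0 + 2)**2 - 3*(4*(-4) + 4))*(-13) = (2**2 - 3*(-16 + 4))*(-13) = (4 - 3*(-12))*(-13) = (4 + 36)*(-13) = 40*(-13) = -520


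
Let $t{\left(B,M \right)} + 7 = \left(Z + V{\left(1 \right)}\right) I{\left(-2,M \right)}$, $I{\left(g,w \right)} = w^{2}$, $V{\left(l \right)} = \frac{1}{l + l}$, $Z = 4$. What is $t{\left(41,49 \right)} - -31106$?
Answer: $\frac{83807}{2} \approx 41904.0$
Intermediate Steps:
$V{\left(l \right)} = \frac{1}{2 l}$
$t{\left(B,M \right)} = -7 + \frac{9 M^{2}}{2}$ ($t{\left(B,M \right)} = -7 + \left(4 + \frac{1}{2 \cdot 1}\right) M^{2} = -7 + \left(4 + \frac{1}{2} \cdot 1\right) M^{2} = -7 + \left(4 + \frac{1}{2}\right) M^{2} = -7 + \frac{9 M^{2}}{2}$)
$t{\left(41,49 \right)} - -31106 = \left(-7 + \frac{9 \cdot 49^{2}}{2}\right) - -31106 = \left(-7 + \frac{9}{2} \cdot 2401\right) + 31106 = \left(-7 + \frac{21609}{2}\right) + 31106 = \frac{21595}{2} + 31106 = \frac{83807}{2}$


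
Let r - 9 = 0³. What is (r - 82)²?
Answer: 5329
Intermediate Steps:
r = 9 (r = 9 + 0³ = 9 + 0 = 9)
(r - 82)² = (9 - 82)² = (-73)² = 5329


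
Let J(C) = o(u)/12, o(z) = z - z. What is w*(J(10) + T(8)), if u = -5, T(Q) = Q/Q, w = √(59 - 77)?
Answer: 3*I*√2 ≈ 4.2426*I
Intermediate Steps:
w = 3*I*√2 (w = √(-18) = 3*I*√2 ≈ 4.2426*I)
T(Q) = 1
o(z) = 0
J(C) = 0 (J(C) = 0/12 = 0*(1/12) = 0)
w*(J(10) + T(8)) = (3*I*√2)*(0 + 1) = (3*I*√2)*1 = 3*I*√2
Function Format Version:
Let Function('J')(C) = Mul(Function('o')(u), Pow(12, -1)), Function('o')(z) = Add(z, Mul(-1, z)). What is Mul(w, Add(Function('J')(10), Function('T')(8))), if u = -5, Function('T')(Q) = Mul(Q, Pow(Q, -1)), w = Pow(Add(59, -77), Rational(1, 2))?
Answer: Mul(3, I, Pow(2, Rational(1, 2))) ≈ Mul(4.2426, I)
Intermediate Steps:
w = Mul(3, I, Pow(2, Rational(1, 2))) (w = Pow(-18, Rational(1, 2)) = Mul(3, I, Pow(2, Rational(1, 2))) ≈ Mul(4.2426, I))
Function('T')(Q) = 1
Function('o')(z) = 0
Function('J')(C) = 0 (Function('J')(C) = Mul(0, Pow(12, -1)) = Mul(0, Rational(1, 12)) = 0)
Mul(w, Add(Function('J')(10), Function('T')(8))) = Mul(Mul(3, I, Pow(2, Rational(1, 2))), Add(0, 1)) = Mul(Mul(3, I, Pow(2, Rational(1, 2))), 1) = Mul(3, I, Pow(2, Rational(1, 2)))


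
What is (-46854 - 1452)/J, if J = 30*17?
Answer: -8051/85 ≈ -94.718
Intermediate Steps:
J = 510
(-46854 - 1452)/J = (-46854 - 1452)/510 = -48306*1/510 = -8051/85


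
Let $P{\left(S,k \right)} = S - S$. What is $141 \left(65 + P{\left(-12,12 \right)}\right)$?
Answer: $9165$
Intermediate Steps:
$P{\left(S,k \right)} = 0$
$141 \left(65 + P{\left(-12,12 \right)}\right) = 141 \left(65 + 0\right) = 141 \cdot 65 = 9165$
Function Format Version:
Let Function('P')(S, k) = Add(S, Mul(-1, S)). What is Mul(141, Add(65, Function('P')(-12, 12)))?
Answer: 9165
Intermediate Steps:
Function('P')(S, k) = 0
Mul(141, Add(65, Function('P')(-12, 12))) = Mul(141, Add(65, 0)) = Mul(141, 65) = 9165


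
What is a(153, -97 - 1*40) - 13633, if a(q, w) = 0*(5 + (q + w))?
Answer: -13633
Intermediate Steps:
a(q, w) = 0 (a(q, w) = 0*(5 + q + w) = 0)
a(153, -97 - 1*40) - 13633 = 0 - 13633 = -13633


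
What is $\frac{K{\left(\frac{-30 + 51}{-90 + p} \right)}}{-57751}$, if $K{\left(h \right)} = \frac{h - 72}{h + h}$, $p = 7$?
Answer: $- \frac{1999}{808514} \approx -0.0024724$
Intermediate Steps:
$K{\left(h \right)} = \frac{-72 + h}{2 h}$
$\frac{K{\left(\frac{-30 + 51}{-90 + p} \right)}}{-57751} = \frac{\frac{1}{2} \frac{1}{\left(-30 + 51\right) \frac{1}{-90 + 7}} \left(-72 + \frac{-30 + 51}{-90 + 7}\right)}{-57751} = \frac{-72 + \frac{21}{-83}}{2 \frac{21}{-83}} \left(- \frac{1}{57751}\right) = \frac{-72 + 21 \left(- \frac{1}{83}\right)}{2 \cdot 21 \left(- \frac{1}{83}\right)} \left(- \frac{1}{57751}\right) = \frac{-72 - \frac{21}{83}}{2 \left(- \frac{21}{83}\right)} \left(- \frac{1}{57751}\right) = \frac{1}{2} \left(- \frac{83}{21}\right) \left(- \frac{5997}{83}\right) \left(- \frac{1}{57751}\right) = \frac{1999}{14} \left(- \frac{1}{57751}\right) = - \frac{1999}{808514}$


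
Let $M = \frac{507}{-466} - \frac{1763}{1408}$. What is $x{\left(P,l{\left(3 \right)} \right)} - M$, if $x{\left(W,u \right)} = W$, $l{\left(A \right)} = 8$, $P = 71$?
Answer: $\frac{24060251}{328064} \approx 73.34$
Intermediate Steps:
$M = - \frac{767707}{328064}$ ($M = 507 \left(- \frac{1}{466}\right) - \frac{1763}{1408} = - \frac{507}{466} - \frac{1763}{1408} = - \frac{767707}{328064} \approx -2.3401$)
$x{\left(P,l{\left(3 \right)} \right)} - M = 71 - - \frac{767707}{328064} = 71 + \frac{767707}{328064} = \frac{24060251}{328064}$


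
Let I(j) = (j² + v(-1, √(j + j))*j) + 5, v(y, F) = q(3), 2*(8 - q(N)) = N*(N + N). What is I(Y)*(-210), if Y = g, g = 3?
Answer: -2310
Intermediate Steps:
Y = 3
q(N) = 8 - N² (q(N) = 8 - N*(N + N)/2 = 8 - N*2*N/2 = 8 - N²)
v(y, F) = -1 (v(y, F) = 8 - 1*3² = 8 - 1*9 = 8 - 9 = -1)
I(j) = 5 + j² - j (I(j) = (j² - j) + 5 = 5 + j² - j)
I(Y)*(-210) = (5 + 3² - 1*3)*(-210) = (5 + 9 - 3)*(-210) = 11*(-210) = -2310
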